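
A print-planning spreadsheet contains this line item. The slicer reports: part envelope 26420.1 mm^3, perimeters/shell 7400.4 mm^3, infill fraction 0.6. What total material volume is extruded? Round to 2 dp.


V_infill = (26420.1 - 7400.4) * 0.6 = 11411.82
V_total = 7400.4 + 11411.82 = 18812.22 mm^3


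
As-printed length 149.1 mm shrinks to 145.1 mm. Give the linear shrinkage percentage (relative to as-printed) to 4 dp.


Shrinkage = ((149.1-145.1)/149.1)*100 = 2.6828 %


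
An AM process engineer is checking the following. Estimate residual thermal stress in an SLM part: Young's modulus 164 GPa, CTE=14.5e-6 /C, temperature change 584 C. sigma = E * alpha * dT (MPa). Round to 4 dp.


sigma = 164*1000 * 14.5e-6 * 584 = 1388.752 MPa


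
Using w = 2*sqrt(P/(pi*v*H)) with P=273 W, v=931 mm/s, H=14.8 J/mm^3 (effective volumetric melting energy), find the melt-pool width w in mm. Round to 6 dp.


w = 2*sqrt(273/(pi*931*14.8)) = 0.158829 mm


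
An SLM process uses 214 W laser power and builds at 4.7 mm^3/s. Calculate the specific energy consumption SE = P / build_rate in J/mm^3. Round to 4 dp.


SE = 214 / 4.7 = 45.5319 J/mm^3


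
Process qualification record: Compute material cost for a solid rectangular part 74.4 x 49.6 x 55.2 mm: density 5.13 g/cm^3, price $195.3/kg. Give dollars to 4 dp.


V = 74.4 * 49.6 * 55.2 = 203701.248 mm^3 = 203.701248 cm^3
Mass = 203.701248 * 5.13 / 1000 = 1.0449874 kg
Cost = 1.0449874 * 195.3 = 204.086 $


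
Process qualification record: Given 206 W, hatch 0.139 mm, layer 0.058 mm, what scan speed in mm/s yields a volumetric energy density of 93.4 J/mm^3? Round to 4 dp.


v = 206 / (93.4*0.139*0.058) = 273.5757 mm/s


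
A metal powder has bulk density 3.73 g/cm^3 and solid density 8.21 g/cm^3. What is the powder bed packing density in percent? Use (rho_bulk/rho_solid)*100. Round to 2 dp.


Packing = (3.73/8.21)*100 = 45.43 %


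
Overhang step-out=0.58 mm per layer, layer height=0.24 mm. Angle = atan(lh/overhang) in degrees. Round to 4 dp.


angle = atan(0.24/0.58) = 22.4794 degrees


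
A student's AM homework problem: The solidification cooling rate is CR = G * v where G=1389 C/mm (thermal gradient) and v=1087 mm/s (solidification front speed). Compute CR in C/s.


CR = 1389 * 1087 = 1509843 C/s


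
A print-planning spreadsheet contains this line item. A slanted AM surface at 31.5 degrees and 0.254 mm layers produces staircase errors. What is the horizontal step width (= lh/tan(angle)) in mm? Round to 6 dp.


step = 0.254 / tan(31.5) = 0.41449 mm


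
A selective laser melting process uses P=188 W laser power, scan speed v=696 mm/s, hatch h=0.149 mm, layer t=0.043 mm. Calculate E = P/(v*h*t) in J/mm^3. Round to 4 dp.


E = 188 / (696*0.149*0.043) = 42.1593 J/mm^3


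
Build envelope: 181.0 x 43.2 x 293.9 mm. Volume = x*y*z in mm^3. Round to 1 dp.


V = 181.0 * 43.2 * 293.9 = 2298062.9 mm^3


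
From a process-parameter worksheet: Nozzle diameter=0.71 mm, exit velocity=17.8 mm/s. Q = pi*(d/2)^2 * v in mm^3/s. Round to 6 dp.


A = pi*(0.71/2)^2 = 0.39591921 mm^2
Q = 0.39591921 * 17.8 = 7.047362 mm^3/s


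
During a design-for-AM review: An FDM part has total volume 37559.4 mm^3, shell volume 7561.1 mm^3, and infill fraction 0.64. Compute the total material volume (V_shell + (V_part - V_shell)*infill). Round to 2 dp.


V_infill = (37559.4 - 7561.1) * 0.64 = 19198.91
V_total = 7561.1 + 19198.91 = 26760.01 mm^3


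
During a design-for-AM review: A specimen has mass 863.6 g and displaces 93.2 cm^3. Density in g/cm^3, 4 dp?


rho = 863.6 / 93.2 = 9.2661 g/cm^3


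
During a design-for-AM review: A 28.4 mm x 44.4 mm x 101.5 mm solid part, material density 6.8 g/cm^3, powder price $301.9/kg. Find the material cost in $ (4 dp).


V = 28.4 * 44.4 * 101.5 = 127987.44 mm^3 = 127.98744 cm^3
Mass = 127.98744 * 6.8 / 1000 = 0.87031459 kg
Cost = 0.87031459 * 301.9 = 262.748 $


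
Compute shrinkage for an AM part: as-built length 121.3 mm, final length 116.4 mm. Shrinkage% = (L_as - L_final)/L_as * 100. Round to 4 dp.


Shrinkage = ((121.3-116.4)/121.3)*100 = 4.0396 %


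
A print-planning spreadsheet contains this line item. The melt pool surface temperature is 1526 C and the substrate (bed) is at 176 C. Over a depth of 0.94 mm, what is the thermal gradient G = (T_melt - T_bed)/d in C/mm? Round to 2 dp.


G = (1526-176)/0.94 = 1436.17 C/mm


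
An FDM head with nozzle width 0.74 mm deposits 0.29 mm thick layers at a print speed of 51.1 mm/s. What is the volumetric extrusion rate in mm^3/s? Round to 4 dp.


Rate = 0.74 * 0.29 * 51.1 = 10.9661 mm^3/s


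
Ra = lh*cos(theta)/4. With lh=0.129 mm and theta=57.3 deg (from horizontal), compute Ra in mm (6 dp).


Ra = 0.129 * cos(57.3) / 4 = 0.017423 mm


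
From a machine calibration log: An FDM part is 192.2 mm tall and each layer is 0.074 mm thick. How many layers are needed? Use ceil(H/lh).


Layers = ceil(192.2/0.074) = 2598


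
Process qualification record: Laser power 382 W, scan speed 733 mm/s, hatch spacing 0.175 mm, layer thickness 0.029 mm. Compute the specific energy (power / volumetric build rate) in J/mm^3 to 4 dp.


Build rate = 733 * 0.175 * 0.029 = 3.719975 mm^3/s
SE = 382 / 3.719975 = 102.6889 J/mm^3


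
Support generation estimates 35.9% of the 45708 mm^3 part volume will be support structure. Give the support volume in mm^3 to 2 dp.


V_support = 45708 * 0.359 = 16409.17 mm^3


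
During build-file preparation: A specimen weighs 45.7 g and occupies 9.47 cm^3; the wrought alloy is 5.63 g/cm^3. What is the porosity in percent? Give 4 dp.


rho_part = 45.7 / 9.47 = 4.82576558 g/cm^3
Porosity = (1 - 4.82576558/5.63)*100 = 14.2848 %


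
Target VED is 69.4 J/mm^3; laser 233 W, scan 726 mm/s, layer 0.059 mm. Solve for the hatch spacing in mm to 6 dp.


h = 233 / (69.4*726*0.059) = 0.07838 mm


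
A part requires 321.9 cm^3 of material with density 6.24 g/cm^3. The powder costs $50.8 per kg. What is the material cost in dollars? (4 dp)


Mass = 321.9*6.24/1000 = 2.008656 kg
Cost = 2.008656 * 50.8 = 102.0397 $


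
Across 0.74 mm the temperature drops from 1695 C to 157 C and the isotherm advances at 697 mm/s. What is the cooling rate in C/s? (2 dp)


G = (1695-157)/0.74 = 2078.37837838 C/mm
CR = 2078.37837838 * 697 = 1448629.73 C/s


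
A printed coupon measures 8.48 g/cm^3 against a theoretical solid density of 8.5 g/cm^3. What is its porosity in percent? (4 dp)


Porosity = (1-8.48/8.5)*100 = 0.2353 %


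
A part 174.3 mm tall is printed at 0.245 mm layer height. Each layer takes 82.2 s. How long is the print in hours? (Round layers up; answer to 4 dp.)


Layers = ceil(174.3/0.245) = 712
t = 712 * 82.2 / 3600 = 16.2573 hrs


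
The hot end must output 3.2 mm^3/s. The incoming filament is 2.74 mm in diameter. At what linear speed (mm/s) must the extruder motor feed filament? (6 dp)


A = pi*(2.74/2)^2 = 5.896455
v = 3.2 / 5.896455 = 0.542699 mm/s


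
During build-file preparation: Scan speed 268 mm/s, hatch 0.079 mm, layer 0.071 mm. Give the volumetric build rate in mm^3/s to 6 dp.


Rate = 268 * 0.079 * 0.071 = 1.503212 mm^3/s


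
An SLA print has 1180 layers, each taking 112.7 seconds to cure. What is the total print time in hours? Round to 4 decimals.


t = 1180 * 112.7 / 3600 = 36.9406 hrs


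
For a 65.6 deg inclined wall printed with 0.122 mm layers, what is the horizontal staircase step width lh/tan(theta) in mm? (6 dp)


step = 0.122 / tan(65.6) = 0.055342 mm


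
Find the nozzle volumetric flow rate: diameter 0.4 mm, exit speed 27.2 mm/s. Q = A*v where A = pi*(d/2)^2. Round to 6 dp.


A = pi*(0.4/2)^2 = 0.12566371 mm^2
Q = 0.12566371 * 27.2 = 3.418053 mm^3/s


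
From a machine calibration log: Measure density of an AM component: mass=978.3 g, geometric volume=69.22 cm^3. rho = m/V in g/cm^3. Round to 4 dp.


rho = 978.3 / 69.22 = 14.1332 g/cm^3


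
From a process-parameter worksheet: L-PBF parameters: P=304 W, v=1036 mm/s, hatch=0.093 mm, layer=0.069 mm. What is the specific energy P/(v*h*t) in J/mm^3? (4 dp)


Build rate = 1036 * 0.093 * 0.069 = 6.648012 mm^3/s
SE = 304 / 6.648012 = 45.728 J/mm^3


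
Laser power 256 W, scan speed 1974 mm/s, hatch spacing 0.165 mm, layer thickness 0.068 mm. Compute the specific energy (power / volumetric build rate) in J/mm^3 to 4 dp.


Build rate = 1974 * 0.165 * 0.068 = 22.14828 mm^3/s
SE = 256 / 22.14828 = 11.5585 J/mm^3


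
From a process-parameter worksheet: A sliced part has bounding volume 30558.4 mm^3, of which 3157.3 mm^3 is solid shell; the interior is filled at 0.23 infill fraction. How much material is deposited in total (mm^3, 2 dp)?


V_infill = (30558.4 - 3157.3) * 0.23 = 6302.25
V_total = 3157.3 + 6302.25 = 9459.55 mm^3


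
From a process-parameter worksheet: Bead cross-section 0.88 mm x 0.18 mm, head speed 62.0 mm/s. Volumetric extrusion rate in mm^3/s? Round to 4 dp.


Rate = 0.88 * 0.18 * 62.0 = 9.8208 mm^3/s


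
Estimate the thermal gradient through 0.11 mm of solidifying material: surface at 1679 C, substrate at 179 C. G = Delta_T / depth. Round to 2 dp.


G = (1679-179)/0.11 = 13636.36 C/mm


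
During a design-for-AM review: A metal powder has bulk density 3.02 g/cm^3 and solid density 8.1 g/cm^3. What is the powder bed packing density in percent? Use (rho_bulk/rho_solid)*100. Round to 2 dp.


Packing = (3.02/8.1)*100 = 37.28 %


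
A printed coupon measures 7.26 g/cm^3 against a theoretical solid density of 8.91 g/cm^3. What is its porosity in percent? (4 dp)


Porosity = (1-7.26/8.91)*100 = 18.5185 %


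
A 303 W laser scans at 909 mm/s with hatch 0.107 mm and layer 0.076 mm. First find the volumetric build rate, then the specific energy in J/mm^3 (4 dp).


Build rate = 909 * 0.107 * 0.076 = 7.391988 mm^3/s
SE = 303 / 7.391988 = 40.9903 J/mm^3


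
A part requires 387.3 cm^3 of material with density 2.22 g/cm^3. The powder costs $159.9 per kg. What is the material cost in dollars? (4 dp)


Mass = 387.3*2.22/1000 = 0.859806 kg
Cost = 0.859806 * 159.9 = 137.483 $


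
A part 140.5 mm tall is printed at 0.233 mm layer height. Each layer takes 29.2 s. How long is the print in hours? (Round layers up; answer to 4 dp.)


Layers = ceil(140.5/0.233) = 604
t = 604 * 29.2 / 3600 = 4.8991 hrs


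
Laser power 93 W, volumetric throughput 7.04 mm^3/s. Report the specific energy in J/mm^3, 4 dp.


SE = 93 / 7.04 = 13.2102 J/mm^3


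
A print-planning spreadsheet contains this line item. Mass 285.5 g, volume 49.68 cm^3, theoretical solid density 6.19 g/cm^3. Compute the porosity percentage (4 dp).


rho_part = 285.5 / 49.68 = 5.74677939 g/cm^3
Porosity = (1 - 5.74677939/6.19)*100 = 7.1603 %


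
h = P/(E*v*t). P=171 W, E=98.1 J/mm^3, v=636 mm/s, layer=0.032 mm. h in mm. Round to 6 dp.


h = 171 / (98.1*636*0.032) = 0.085649 mm


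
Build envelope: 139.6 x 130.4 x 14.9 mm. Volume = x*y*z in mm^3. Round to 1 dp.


V = 139.6 * 130.4 * 14.9 = 271237.2 mm^3


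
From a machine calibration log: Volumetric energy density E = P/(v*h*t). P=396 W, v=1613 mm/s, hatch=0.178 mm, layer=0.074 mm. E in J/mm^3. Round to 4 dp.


E = 396 / (1613*0.178*0.074) = 18.6384 J/mm^3


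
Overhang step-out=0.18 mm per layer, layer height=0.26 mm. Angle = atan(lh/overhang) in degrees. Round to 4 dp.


angle = atan(0.26/0.18) = 55.3048 degrees


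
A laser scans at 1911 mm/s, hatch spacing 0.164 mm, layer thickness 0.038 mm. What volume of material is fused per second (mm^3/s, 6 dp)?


Rate = 1911 * 0.164 * 0.038 = 11.909352 mm^3/s


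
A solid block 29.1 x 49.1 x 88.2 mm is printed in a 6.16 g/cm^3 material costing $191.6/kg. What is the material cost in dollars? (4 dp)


V = 29.1 * 49.1 * 88.2 = 126021.042 mm^3 = 126.021042 cm^3
Mass = 126.021042 * 6.16 / 1000 = 0.77628962 kg
Cost = 0.77628962 * 191.6 = 148.7371 $


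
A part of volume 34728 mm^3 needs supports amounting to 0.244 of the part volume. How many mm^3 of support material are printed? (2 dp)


V_support = 34728 * 0.244 = 8473.63 mm^3


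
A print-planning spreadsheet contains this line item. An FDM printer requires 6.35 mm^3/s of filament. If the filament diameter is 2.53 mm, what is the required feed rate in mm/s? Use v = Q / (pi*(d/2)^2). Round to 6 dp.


A = pi*(2.53/2)^2 = 5.027255
v = 6.35 / 5.027255 = 1.263115 mm/s


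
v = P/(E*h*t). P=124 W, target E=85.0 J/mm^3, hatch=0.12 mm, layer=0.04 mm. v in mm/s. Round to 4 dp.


v = 124 / (85.0*0.12*0.04) = 303.9216 mm/s


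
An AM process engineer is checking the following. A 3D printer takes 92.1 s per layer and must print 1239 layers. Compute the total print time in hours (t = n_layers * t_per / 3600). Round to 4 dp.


t = 1239 * 92.1 / 3600 = 31.6978 hrs


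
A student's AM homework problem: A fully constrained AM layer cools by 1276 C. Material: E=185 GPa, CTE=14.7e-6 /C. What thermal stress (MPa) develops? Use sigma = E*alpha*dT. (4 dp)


sigma = 185*1000 * 14.7e-6 * 1276 = 3470.082 MPa


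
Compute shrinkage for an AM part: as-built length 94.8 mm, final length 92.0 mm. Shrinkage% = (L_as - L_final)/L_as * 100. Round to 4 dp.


Shrinkage = ((94.8-92.0)/94.8)*100 = 2.9536 %


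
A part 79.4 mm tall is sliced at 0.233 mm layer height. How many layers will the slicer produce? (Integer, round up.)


Layers = ceil(79.4/0.233) = 341


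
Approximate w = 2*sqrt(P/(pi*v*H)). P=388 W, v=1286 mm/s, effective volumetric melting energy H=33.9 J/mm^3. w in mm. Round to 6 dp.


w = 2*sqrt(388/(pi*1286*33.9)) = 0.106451 mm


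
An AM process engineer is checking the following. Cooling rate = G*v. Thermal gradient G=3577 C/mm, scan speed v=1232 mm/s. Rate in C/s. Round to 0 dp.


CR = 3577 * 1232 = 4406864 C/s


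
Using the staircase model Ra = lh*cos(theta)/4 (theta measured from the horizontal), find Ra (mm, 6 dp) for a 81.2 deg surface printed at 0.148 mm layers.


Ra = 0.148 * cos(81.2) / 4 = 0.00566 mm


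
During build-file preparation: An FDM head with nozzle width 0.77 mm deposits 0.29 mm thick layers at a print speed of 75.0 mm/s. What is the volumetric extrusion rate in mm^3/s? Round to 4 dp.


Rate = 0.77 * 0.29 * 75.0 = 16.7475 mm^3/s


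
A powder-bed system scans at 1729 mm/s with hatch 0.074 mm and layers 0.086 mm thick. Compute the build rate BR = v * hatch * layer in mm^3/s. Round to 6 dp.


Rate = 1729 * 0.074 * 0.086 = 11.003356 mm^3/s


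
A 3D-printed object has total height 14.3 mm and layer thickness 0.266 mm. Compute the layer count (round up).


Layers = ceil(14.3/0.266) = 54


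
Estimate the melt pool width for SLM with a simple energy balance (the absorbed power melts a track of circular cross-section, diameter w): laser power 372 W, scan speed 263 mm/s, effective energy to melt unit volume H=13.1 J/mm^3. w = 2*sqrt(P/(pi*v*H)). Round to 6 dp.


w = 2*sqrt(372/(pi*263*13.1)) = 0.370777 mm


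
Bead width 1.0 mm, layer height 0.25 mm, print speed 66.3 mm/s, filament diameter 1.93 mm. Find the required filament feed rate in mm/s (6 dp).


Q = 1.0 * 0.25 * 66.3 = 16.575 mm^3/s
A_fil = pi*(1.93/2)^2 = 2.92552962 mm^2
v_feed = 16.575 / 2.92552962 = 5.665641 mm/s


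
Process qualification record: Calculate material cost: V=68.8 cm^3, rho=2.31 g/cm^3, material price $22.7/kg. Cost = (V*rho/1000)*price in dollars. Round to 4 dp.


Mass = 68.8*2.31/1000 = 0.158928 kg
Cost = 0.158928 * 22.7 = 3.6077 $


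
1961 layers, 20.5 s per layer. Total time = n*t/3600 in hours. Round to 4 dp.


t = 1961 * 20.5 / 3600 = 11.1668 hrs


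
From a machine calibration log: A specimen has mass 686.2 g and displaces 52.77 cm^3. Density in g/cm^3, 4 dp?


rho = 686.2 / 52.77 = 13.0036 g/cm^3


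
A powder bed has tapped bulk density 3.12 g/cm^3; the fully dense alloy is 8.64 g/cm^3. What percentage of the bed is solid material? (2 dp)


Packing = (3.12/8.64)*100 = 36.11 %


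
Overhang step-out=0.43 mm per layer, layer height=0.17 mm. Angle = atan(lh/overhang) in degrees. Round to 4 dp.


angle = atan(0.17/0.43) = 21.5713 degrees


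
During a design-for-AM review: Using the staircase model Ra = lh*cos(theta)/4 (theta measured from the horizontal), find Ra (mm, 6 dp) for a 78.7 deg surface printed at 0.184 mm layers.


Ra = 0.184 * cos(78.7) / 4 = 0.009014 mm


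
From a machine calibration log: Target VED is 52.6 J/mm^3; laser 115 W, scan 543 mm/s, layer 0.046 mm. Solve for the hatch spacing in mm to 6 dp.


h = 115 / (52.6*543*0.046) = 0.087529 mm


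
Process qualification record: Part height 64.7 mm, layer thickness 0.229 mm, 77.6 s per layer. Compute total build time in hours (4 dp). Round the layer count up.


Layers = ceil(64.7/0.229) = 283
t = 283 * 77.6 / 3600 = 6.1002 hrs


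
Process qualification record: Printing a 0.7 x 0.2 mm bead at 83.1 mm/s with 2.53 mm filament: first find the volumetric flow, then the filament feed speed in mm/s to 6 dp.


Q = 0.7 * 0.2 * 83.1 = 11.634 mm^3/s
A_fil = pi*(2.53/2)^2 = 5.0272551 mm^2
v_feed = 11.634 / 5.0272551 = 2.314185 mm/s


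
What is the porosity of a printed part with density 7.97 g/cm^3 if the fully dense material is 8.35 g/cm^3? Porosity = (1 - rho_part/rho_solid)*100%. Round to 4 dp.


Porosity = (1-7.97/8.35)*100 = 4.5509 %


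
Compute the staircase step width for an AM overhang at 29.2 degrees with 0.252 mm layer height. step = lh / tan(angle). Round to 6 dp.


step = 0.252 / tan(29.2) = 0.450901 mm


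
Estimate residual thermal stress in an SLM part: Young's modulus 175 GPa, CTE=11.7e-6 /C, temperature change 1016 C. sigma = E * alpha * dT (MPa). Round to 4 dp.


sigma = 175*1000 * 11.7e-6 * 1016 = 2080.26 MPa


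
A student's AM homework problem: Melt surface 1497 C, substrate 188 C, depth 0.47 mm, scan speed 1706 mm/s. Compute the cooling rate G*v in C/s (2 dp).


G = (1497-188)/0.47 = 2785.10638298 C/mm
CR = 2785.10638298 * 1706 = 4751391.49 C/s


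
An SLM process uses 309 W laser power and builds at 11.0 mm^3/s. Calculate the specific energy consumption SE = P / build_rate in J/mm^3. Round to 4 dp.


SE = 309 / 11.0 = 28.0909 J/mm^3


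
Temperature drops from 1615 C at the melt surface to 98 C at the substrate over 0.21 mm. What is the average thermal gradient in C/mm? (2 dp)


G = (1615-98)/0.21 = 7223.81 C/mm


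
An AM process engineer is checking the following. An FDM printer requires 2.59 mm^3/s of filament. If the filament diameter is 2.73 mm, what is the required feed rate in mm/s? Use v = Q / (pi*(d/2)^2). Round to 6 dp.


A = pi*(2.73/2)^2 = 5.853494
v = 2.59 / 5.853494 = 0.442471 mm/s


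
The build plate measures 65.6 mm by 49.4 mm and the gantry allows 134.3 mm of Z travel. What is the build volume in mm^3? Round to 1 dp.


V = 65.6 * 49.4 * 134.3 = 435218.0 mm^3


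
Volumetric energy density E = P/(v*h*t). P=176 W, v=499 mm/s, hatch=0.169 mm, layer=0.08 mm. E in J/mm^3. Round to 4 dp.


E = 176 / (499*0.169*0.08) = 26.0877 J/mm^3


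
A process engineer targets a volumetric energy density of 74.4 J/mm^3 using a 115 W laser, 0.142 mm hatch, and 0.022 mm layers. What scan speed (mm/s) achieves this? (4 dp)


v = 115 / (74.4*0.142*0.022) = 494.782 mm/s


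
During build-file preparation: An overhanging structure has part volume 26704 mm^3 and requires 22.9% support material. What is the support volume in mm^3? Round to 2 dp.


V_support = 26704 * 0.229 = 6115.22 mm^3


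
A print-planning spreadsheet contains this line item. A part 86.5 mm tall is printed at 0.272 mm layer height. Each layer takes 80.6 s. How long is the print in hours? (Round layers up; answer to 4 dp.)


Layers = ceil(86.5/0.272) = 319
t = 319 * 80.6 / 3600 = 7.1421 hrs


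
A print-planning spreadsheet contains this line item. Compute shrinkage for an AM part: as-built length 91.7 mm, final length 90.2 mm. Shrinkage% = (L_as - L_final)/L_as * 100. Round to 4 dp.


Shrinkage = ((91.7-90.2)/91.7)*100 = 1.6358 %


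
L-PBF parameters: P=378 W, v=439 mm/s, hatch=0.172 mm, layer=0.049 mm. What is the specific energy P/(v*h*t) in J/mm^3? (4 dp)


Build rate = 439 * 0.172 * 0.049 = 3.699892 mm^3/s
SE = 378 / 3.699892 = 102.1651 J/mm^3


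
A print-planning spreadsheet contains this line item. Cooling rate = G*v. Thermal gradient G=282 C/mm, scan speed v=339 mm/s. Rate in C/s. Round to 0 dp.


CR = 282 * 339 = 95598 C/s


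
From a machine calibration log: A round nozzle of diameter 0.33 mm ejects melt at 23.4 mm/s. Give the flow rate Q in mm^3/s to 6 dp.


A = pi*(0.33/2)^2 = 0.08552986 mm^2
Q = 0.08552986 * 23.4 = 2.001399 mm^3/s


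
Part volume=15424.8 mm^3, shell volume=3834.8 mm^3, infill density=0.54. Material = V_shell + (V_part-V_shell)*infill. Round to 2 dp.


V_infill = (15424.8 - 3834.8) * 0.54 = 6258.6
V_total = 3834.8 + 6258.6 = 10093.4 mm^3


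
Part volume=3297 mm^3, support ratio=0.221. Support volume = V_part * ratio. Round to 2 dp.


V_support = 3297 * 0.221 = 728.64 mm^3


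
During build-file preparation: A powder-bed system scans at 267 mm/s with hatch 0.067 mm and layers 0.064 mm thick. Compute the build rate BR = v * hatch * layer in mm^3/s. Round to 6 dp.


Rate = 267 * 0.067 * 0.064 = 1.144896 mm^3/s


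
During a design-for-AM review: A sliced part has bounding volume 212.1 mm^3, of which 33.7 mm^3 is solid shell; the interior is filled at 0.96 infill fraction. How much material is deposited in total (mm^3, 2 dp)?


V_infill = (212.1 - 33.7) * 0.96 = 171.26
V_total = 33.7 + 171.26 = 204.96 mm^3


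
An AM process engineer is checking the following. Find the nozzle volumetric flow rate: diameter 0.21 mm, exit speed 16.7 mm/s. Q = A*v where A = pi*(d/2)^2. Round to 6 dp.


A = pi*(0.21/2)^2 = 0.03463606 mm^2
Q = 0.03463606 * 16.7 = 0.578422 mm^3/s


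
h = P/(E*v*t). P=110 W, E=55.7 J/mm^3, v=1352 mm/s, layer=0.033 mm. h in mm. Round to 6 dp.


h = 110 / (55.7*1352*0.033) = 0.044264 mm


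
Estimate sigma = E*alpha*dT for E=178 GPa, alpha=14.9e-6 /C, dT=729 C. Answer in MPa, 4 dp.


sigma = 178*1000 * 14.9e-6 * 729 = 1933.4538 MPa


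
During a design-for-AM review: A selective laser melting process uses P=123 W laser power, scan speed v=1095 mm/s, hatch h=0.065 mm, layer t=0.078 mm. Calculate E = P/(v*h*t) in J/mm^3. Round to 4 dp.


E = 123 / (1095*0.065*0.078) = 22.1556 J/mm^3


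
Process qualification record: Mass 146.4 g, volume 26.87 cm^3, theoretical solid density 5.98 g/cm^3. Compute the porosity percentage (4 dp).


rho_part = 146.4 / 26.87 = 5.44845553 g/cm^3
Porosity = (1 - 5.44845553/5.98)*100 = 8.8887 %


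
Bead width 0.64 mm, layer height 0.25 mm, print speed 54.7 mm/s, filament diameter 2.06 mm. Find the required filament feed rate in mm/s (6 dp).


Q = 0.64 * 0.25 * 54.7 = 8.752 mm^3/s
A_fil = pi*(2.06/2)^2 = 3.33291565 mm^2
v_feed = 8.752 / 3.33291565 = 2.625929 mm/s


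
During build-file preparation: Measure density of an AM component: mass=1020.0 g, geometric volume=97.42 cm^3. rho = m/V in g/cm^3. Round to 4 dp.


rho = 1020.0 / 97.42 = 10.4701 g/cm^3


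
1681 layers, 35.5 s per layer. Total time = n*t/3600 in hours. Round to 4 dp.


t = 1681 * 35.5 / 3600 = 16.5765 hrs


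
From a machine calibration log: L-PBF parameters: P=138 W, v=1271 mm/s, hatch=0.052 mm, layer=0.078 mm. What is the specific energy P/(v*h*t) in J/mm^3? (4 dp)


Build rate = 1271 * 0.052 * 0.078 = 5.155176 mm^3/s
SE = 138 / 5.155176 = 26.7692 J/mm^3


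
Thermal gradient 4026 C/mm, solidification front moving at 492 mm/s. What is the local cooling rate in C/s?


CR = 4026 * 492 = 1980792 C/s


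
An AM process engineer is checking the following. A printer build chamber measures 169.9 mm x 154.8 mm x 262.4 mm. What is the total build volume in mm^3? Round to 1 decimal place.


V = 169.9 * 154.8 * 262.4 = 6901256.4 mm^3


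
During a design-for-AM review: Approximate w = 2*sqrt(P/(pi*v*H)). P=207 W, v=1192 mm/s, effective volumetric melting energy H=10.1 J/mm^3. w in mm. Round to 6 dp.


w = 2*sqrt(207/(pi*1192*10.1)) = 0.147959 mm


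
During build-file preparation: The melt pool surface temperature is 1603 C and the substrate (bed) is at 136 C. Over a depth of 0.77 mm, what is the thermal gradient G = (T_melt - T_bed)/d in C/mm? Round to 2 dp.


G = (1603-136)/0.77 = 1905.19 C/mm


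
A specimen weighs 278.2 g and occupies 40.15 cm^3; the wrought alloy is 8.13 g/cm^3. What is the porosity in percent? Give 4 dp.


rho_part = 278.2 / 40.15 = 6.92901619 g/cm^3
Porosity = (1 - 6.92901619/8.13)*100 = 14.7722 %


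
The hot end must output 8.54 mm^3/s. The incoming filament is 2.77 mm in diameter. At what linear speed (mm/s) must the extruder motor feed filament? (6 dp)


A = pi*(2.77/2)^2 = 6.026282
v = 8.54 / 6.026282 = 1.417126 mm/s


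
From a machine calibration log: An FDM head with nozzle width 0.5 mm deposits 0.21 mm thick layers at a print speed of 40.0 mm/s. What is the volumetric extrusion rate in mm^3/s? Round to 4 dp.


Rate = 0.5 * 0.21 * 40.0 = 4.2 mm^3/s


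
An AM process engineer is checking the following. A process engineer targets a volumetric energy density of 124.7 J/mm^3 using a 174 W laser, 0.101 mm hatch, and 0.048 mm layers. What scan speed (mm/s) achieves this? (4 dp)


v = 174 / (124.7*0.101*0.048) = 287.8195 mm/s


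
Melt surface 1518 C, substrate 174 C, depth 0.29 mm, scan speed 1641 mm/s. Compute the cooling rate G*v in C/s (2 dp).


G = (1518-174)/0.29 = 4634.48275862 C/mm
CR = 4634.48275862 * 1641 = 7605186.21 C/s


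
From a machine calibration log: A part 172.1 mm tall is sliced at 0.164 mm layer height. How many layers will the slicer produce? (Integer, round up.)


Layers = ceil(172.1/0.164) = 1050


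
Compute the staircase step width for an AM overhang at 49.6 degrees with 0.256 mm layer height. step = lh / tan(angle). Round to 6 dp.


step = 0.256 / tan(49.6) = 0.217873 mm


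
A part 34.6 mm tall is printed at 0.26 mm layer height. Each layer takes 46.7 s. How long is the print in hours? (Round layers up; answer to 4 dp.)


Layers = ceil(34.6/0.26) = 134
t = 134 * 46.7 / 3600 = 1.7383 hrs


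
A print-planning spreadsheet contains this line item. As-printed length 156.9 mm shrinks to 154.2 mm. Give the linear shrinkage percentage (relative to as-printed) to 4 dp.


Shrinkage = ((156.9-154.2)/156.9)*100 = 1.7208 %


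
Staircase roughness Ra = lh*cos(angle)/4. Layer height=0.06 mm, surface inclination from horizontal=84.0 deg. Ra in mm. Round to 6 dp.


Ra = 0.06 * cos(84.0) / 4 = 0.001568 mm


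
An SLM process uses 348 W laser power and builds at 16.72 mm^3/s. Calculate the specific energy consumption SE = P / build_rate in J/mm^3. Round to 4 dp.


SE = 348 / 16.72 = 20.8134 J/mm^3


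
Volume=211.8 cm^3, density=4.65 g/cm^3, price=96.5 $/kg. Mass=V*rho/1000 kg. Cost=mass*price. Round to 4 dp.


Mass = 211.8*4.65/1000 = 0.98487 kg
Cost = 0.98487 * 96.5 = 95.04 $


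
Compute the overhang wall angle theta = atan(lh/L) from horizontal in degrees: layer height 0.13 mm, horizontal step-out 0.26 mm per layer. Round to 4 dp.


angle = atan(0.13/0.26) = 26.5651 degrees


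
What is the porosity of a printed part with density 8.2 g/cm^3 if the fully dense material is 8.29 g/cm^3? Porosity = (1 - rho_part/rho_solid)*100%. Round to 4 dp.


Porosity = (1-8.2/8.29)*100 = 1.0856 %


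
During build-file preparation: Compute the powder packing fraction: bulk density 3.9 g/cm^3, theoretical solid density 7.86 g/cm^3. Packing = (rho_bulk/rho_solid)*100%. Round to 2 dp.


Packing = (3.9/7.86)*100 = 49.62 %


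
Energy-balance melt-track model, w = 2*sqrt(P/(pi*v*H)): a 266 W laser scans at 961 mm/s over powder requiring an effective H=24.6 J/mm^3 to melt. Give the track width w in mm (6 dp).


w = 2*sqrt(266/(pi*961*24.6)) = 0.119692 mm


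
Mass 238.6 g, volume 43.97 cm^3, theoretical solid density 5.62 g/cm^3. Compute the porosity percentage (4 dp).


rho_part = 238.6 / 43.97 = 5.42642711 g/cm^3
Porosity = (1 - 5.42642711/5.62)*100 = 3.4444 %


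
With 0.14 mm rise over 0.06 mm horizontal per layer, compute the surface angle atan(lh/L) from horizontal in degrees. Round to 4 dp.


angle = atan(0.14/0.06) = 66.8014 degrees


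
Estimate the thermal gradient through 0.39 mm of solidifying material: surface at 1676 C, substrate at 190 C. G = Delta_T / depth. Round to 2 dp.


G = (1676-190)/0.39 = 3810.26 C/mm


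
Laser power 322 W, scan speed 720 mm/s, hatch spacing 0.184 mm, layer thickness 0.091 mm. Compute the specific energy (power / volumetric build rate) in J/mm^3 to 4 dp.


Build rate = 720 * 0.184 * 0.091 = 12.05568 mm^3/s
SE = 322 / 12.05568 = 26.7094 J/mm^3


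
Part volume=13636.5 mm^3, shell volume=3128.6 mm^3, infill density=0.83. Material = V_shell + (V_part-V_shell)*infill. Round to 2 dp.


V_infill = (13636.5 - 3128.6) * 0.83 = 8721.56
V_total = 3128.6 + 8721.56 = 11850.16 mm^3


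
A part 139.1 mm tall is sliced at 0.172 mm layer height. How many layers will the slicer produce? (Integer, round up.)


Layers = ceil(139.1/0.172) = 809


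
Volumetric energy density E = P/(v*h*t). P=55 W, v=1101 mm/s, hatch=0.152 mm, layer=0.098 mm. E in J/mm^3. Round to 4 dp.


E = 55 / (1101*0.152*0.098) = 3.3536 J/mm^3


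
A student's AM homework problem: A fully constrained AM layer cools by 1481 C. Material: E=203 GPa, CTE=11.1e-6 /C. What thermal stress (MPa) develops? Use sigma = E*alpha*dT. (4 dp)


sigma = 203*1000 * 11.1e-6 * 1481 = 3337.1373 MPa


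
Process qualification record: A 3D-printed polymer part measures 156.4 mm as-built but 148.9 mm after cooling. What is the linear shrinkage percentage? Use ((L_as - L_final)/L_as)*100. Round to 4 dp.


Shrinkage = ((156.4-148.9)/156.4)*100 = 4.7954 %


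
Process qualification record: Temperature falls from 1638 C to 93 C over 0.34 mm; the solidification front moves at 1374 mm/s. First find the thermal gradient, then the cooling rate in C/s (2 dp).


G = (1638-93)/0.34 = 4544.11764706 C/mm
CR = 4544.11764706 * 1374 = 6243617.65 C/s


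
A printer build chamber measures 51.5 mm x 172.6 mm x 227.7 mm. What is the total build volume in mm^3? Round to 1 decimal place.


V = 51.5 * 172.6 * 227.7 = 2024002.5 mm^3


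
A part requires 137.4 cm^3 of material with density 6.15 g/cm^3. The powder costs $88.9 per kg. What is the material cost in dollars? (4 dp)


Mass = 137.4*6.15/1000 = 0.84501 kg
Cost = 0.84501 * 88.9 = 75.1214 $


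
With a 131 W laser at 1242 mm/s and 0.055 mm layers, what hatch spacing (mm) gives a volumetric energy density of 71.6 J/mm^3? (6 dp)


h = 131 / (71.6*1242*0.055) = 0.026784 mm


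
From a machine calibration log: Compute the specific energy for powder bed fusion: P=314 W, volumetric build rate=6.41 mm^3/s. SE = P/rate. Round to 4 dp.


SE = 314 / 6.41 = 48.986 J/mm^3


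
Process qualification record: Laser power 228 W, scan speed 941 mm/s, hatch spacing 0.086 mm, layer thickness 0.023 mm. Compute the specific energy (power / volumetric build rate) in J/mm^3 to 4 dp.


Build rate = 941 * 0.086 * 0.023 = 1.861298 mm^3/s
SE = 228 / 1.861298 = 122.4952 J/mm^3


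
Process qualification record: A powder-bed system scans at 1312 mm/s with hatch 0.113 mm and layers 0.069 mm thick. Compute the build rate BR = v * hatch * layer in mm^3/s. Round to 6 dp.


Rate = 1312 * 0.113 * 0.069 = 10.229664 mm^3/s


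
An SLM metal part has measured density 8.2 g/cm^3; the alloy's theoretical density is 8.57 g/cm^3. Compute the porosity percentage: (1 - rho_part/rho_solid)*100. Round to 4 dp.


Porosity = (1-8.2/8.57)*100 = 4.3174 %


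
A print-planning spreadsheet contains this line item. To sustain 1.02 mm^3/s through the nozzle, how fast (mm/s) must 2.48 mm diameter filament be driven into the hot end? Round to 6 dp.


A = pi*(2.48/2)^2 = 4.830513
v = 1.02 / 4.830513 = 0.211158 mm/s


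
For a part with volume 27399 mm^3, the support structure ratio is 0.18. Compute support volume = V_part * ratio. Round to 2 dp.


V_support = 27399 * 0.18 = 4931.82 mm^3


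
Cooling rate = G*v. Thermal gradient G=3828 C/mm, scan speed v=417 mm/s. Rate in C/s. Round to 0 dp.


CR = 3828 * 417 = 1596276 C/s


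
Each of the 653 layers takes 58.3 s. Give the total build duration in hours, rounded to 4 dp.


t = 653 * 58.3 / 3600 = 10.575 hrs


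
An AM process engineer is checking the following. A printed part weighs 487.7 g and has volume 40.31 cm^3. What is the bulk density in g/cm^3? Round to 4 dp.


rho = 487.7 / 40.31 = 12.0987 g/cm^3


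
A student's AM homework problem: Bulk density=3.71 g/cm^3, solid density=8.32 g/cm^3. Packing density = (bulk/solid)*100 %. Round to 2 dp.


Packing = (3.71/8.32)*100 = 44.59 %


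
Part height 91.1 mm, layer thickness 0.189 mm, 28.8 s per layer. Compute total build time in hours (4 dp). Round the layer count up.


Layers = ceil(91.1/0.189) = 483
t = 483 * 28.8 / 3600 = 3.864 hrs


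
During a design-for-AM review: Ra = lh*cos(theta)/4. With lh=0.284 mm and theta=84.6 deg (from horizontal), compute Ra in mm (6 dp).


Ra = 0.284 * cos(84.6) / 4 = 0.006682 mm


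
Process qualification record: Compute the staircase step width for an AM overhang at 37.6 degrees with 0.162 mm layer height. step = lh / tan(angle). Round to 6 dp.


step = 0.162 / tan(37.6) = 0.210361 mm


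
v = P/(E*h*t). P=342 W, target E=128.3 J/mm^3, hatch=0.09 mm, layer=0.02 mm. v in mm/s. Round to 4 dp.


v = 342 / (128.3*0.09*0.02) = 1480.9041 mm/s


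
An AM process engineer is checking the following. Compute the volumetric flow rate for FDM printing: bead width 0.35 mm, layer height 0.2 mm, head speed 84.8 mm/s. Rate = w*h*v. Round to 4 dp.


Rate = 0.35 * 0.2 * 84.8 = 5.936 mm^3/s


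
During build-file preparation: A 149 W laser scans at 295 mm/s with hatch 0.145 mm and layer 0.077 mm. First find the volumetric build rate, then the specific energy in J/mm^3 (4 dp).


Build rate = 295 * 0.145 * 0.077 = 3.293675 mm^3/s
SE = 149 / 3.293675 = 45.2382 J/mm^3


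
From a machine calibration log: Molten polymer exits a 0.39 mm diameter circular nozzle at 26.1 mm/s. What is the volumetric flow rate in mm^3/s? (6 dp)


A = pi*(0.39/2)^2 = 0.11945906 mm^2
Q = 0.11945906 * 26.1 = 3.117881 mm^3/s


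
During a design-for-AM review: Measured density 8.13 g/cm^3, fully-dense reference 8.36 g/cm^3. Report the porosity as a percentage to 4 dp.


Porosity = (1-8.13/8.36)*100 = 2.7512 %


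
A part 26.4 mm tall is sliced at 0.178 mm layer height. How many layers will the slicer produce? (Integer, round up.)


Layers = ceil(26.4/0.178) = 149


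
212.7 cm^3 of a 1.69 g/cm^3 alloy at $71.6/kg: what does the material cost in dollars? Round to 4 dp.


Mass = 212.7*1.69/1000 = 0.359463 kg
Cost = 0.359463 * 71.6 = 25.7376 $


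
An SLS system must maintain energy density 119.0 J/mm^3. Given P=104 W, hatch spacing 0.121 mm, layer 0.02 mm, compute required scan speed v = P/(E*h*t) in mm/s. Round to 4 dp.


v = 104 / (119.0*0.121*0.02) = 361.1362 mm/s


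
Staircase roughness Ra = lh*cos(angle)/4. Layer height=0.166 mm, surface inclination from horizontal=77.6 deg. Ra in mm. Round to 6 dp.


Ra = 0.166 * cos(77.6) / 4 = 0.008912 mm


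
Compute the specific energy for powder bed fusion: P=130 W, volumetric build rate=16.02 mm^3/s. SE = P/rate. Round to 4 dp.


SE = 130 / 16.02 = 8.1149 J/mm^3


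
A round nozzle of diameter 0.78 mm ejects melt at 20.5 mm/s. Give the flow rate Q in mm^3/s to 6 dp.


A = pi*(0.78/2)^2 = 0.47783624 mm^2
Q = 0.47783624 * 20.5 = 9.795643 mm^3/s


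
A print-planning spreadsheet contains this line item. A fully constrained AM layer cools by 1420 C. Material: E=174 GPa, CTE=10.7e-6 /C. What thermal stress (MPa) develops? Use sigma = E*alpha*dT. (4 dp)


sigma = 174*1000 * 10.7e-6 * 1420 = 2643.756 MPa


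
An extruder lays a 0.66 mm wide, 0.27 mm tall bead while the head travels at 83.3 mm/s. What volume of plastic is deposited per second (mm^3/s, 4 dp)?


Rate = 0.66 * 0.27 * 83.3 = 14.8441 mm^3/s


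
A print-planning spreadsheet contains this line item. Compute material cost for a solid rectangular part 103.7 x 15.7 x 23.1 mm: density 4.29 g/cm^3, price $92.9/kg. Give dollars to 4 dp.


V = 103.7 * 15.7 * 23.1 = 37608.879 mm^3 = 37.608879 cm^3
Mass = 37.608879 * 4.29 / 1000 = 0.16134209 kg
Cost = 0.16134209 * 92.9 = 14.9887 $


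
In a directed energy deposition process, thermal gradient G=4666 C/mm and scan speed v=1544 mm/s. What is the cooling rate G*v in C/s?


CR = 4666 * 1544 = 7204304 C/s


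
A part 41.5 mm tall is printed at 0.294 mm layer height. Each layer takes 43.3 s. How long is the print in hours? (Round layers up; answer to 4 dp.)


Layers = ceil(41.5/0.294) = 142
t = 142 * 43.3 / 3600 = 1.7079 hrs


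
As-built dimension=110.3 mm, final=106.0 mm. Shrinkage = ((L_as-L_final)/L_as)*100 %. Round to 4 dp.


Shrinkage = ((110.3-106.0)/110.3)*100 = 3.8985 %


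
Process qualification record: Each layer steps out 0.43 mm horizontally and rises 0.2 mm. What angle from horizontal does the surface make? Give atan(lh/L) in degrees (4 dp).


angle = atan(0.2/0.43) = 24.9439 degrees


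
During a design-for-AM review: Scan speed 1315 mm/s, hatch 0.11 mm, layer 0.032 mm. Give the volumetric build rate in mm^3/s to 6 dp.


Rate = 1315 * 0.11 * 0.032 = 4.6288 mm^3/s


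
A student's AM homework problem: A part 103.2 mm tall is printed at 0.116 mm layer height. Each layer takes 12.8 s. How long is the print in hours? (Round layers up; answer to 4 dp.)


Layers = ceil(103.2/0.116) = 890
t = 890 * 12.8 / 3600 = 3.1644 hrs


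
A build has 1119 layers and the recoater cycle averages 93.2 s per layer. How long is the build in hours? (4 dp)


t = 1119 * 93.2 / 3600 = 28.9697 hrs


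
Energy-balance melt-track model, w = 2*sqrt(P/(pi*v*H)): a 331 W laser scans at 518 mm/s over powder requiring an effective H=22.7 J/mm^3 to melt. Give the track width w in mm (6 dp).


w = 2*sqrt(331/(pi*518*22.7)) = 0.189318 mm


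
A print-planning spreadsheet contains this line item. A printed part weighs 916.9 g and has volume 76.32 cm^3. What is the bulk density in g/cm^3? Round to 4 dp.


rho = 916.9 / 76.32 = 12.0139 g/cm^3


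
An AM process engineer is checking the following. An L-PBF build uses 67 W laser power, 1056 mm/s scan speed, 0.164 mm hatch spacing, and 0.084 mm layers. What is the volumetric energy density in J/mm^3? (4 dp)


E = 67 / (1056*0.164*0.084) = 4.6056 J/mm^3


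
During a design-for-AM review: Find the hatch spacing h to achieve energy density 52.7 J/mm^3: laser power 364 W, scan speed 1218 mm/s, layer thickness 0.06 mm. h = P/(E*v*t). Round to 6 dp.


h = 364 / (52.7*1218*0.06) = 0.094513 mm


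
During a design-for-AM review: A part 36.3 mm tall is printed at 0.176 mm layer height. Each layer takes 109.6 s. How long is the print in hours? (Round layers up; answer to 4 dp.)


Layers = ceil(36.3/0.176) = 207
t = 207 * 109.6 / 3600 = 6.302 hrs


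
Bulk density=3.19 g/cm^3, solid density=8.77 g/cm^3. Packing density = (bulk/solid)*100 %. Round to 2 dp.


Packing = (3.19/8.77)*100 = 36.37 %


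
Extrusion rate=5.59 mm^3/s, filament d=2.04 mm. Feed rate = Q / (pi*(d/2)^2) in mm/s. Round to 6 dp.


A = pi*(2.04/2)^2 = 3.268513
v = 5.59 / 3.268513 = 1.710258 mm/s


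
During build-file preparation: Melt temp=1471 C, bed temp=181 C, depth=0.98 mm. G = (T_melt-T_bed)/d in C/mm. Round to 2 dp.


G = (1471-181)/0.98 = 1316.33 C/mm
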